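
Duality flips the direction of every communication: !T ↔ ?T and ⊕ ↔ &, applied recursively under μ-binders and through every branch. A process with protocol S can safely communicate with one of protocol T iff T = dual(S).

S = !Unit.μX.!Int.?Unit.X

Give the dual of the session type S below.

!Unit → ?Unit
  μX → μX  (binder kept)
    !Int → ?Int
      ?Unit → !Unit
        X self-dual

?Unit.μX.?Int.!Unit.X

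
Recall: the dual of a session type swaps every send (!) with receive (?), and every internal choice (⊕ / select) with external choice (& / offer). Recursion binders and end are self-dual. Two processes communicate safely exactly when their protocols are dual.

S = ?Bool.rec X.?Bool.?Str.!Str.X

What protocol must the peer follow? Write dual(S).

!Bool.rec X.!Bool.!Str.?Str.X

?Bool = !Bool
  rec X = rec X  (rec unchanged)
    ?Bool = !Bool
      ?Str = !Str
        !Str = ?Str
          X self-dual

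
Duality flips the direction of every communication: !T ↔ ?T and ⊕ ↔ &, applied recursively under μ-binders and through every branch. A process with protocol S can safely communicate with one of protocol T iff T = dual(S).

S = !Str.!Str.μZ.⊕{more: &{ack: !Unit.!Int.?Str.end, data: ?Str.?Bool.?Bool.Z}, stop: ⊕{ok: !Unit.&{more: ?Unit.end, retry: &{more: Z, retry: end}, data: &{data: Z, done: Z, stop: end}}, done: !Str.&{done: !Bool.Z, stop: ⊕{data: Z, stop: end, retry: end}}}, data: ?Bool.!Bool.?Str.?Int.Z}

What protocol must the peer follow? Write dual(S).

?Str.?Str.μZ.&{more: ⊕{ack: ?Unit.?Int.!Str.end, data: !Str.!Bool.!Bool.Z}, stop: &{ok: ?Unit.⊕{more: !Unit.end, retry: ⊕{more: Z, retry: end}, data: ⊕{data: Z, done: Z, stop: end}}, done: ?Str.⊕{done: ?Bool.Z, stop: &{data: Z, stop: end, retry: end}}}, data: !Bool.?Bool.!Str.!Int.Z}

!Str = ?Str
  !Str = ?Str
    μZ = μZ  (rec unchanged)
      ⊕{more,stop,data} = &{more,stop,data}  (⊕→&)
        • more:
          &{ack,data} = ⊕{ack,data}  (offer→select)
            • ack:
              !Unit = ?Unit
                !Int = ?Int
                  ?Str = !Str
                    end self-dual
            • data:
              ?Str = !Str
                ?Bool = !Bool
                  ?Bool = !Bool
                    Z self-dual
        • stop:
          ⊕{ok,done} = &{ok,done}  (⊕→&)
            • ok:
              !Unit = ?Unit
                &{more,retry,data} = ⊕{more,retry,data}  (offer→select)
                  • more:
                    ?Unit = !Unit
                      end self-dual
                  • retry:
                    &{more,retry} = ⊕{more,retry}  (offer→select)
                      • more:
                        Z self-dual
                      • retry:
                        end self-dual
                  • data:
                    &{data,done,stop} = ⊕{data,done,stop}  (offer→select)
                      • data:
                        Z self-dual
                      • done:
                        Z self-dual
                      • stop:
                        end self-dual
            • done:
              !Str = ?Str
                &{done,stop} = ⊕{done,stop}  (offer→select)
                  • done:
                    !Bool = ?Bool
                      Z self-dual
                  • stop:
                    ⊕{data,stop,retry} = &{data,stop,retry}  (⊕→&)
                      • data:
                        Z self-dual
                      • stop:
                        end self-dual
                      • retry:
                        end self-dual
        • data:
          ?Bool = !Bool
            !Bool = ?Bool
              ?Str = !Str
                ?Int = !Int
                  Z self-dual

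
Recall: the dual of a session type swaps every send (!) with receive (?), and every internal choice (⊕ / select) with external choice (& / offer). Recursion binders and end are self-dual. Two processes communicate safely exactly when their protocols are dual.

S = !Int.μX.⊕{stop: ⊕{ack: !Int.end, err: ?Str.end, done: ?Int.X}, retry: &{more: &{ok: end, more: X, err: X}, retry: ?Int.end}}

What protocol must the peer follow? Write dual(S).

!Int = ?Int
  μX = μX  (rec unchanged)
    ⊕{stop,retry} = &{stop,retry}  (internal→external)
      [stop]
        ⊕{ack,err,done} = &{ack,err,done}  (internal→external)
          [ack]
            !Int = ?Int
              dual(end) = end
          [err]
            ?Str = !Str
              dual(end) = end
          [done]
            ?Int = !Int
              dual(X) = X
      [retry]
        &{more,retry} = ⊕{more,retry}  (offer→select)
          [more]
            &{ok,more,err} = ⊕{ok,more,err}  (offer→select)
              [ok]
                dual(end) = end
              [more]
                dual(X) = X
              [err]
                dual(X) = X
          [retry]
            ?Int = !Int
              dual(end) = end

?Int.μX.&{stop: &{ack: ?Int.end, err: !Str.end, done: !Int.X}, retry: ⊕{more: ⊕{ok: end, more: X, err: X}, retry: !Int.end}}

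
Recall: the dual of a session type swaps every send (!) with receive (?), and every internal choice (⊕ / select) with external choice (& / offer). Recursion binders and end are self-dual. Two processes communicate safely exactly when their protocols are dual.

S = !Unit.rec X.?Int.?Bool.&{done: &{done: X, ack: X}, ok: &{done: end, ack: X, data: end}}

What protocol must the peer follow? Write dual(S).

!Unit ↦ ?Unit
  rec X ↦ rec X  (rec unchanged)
    ?Int ↦ !Int
      ?Bool ↦ !Bool
        &{done,ok} ↦ +{done,ok}  (external→internal)
          • done:
            &{done,ack} ↦ +{done,ack}  (external→internal)
              • done:
                dual(X) = X
              • ack:
                dual(X) = X
          • ok:
            &{done,ack,data} ↦ +{done,ack,data}  (external→internal)
              • done:
                dual(end) = end
              • ack:
                dual(X) = X
              • data:
                dual(end) = end

?Unit.rec X.!Int.!Bool.+{done: +{done: X, ack: X}, ok: +{done: end, ack: X, data: end}}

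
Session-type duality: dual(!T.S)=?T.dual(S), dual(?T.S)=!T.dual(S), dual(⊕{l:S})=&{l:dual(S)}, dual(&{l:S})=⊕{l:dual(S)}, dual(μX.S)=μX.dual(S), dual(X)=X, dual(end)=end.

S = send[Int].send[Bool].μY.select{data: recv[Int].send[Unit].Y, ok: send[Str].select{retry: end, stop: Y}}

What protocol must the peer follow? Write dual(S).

recv[Int].recv[Bool].μY.offer{data: send[Int].recv[Unit].Y, ok: recv[Str].offer{retry: end, stop: Y}}

send[Int] → recv[Int]
  send[Bool] → recv[Bool]
    μY → μY  (rec unchanged)
      select{data,ok} → offer{data,ok}  (⊕→&)
        case data:
          recv[Int] → send[Int]
            send[Unit] → recv[Unit]
              dual(Y) = Y
        case ok:
          send[Str] → recv[Str]
            select{retry,stop} → offer{retry,stop}  (⊕→&)
              case retry:
                dual(end) = end
              case stop:
                dual(Y) = Y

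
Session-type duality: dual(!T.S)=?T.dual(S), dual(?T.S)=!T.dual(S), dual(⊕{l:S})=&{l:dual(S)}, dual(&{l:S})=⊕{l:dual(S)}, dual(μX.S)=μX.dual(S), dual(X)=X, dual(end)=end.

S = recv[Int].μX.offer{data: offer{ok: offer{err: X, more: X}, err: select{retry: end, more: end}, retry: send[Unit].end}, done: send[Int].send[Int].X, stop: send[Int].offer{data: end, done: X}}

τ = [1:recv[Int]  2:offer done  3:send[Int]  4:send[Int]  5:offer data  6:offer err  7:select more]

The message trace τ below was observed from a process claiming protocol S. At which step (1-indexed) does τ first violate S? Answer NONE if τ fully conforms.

step 1: recv[Int]  ok  now at μX.…
step 2: offer done  ok  now at send[Int].send[Int].μX.…
step 3: send[Int]  ok  now at send[Int].μX.…
step 4: send[Int]  ok  now at μX.…
step 5: offer data  ok  now at offer{ok: offer{err: μX.…, more: μX.…}, err: select{retry: end, more: end}, retry: send[Unit].end}
step 6: offer err  ok  now at select{retry: end, more: end}
step 7: select more  ok  now at end
trace exhausted — no violation

NONE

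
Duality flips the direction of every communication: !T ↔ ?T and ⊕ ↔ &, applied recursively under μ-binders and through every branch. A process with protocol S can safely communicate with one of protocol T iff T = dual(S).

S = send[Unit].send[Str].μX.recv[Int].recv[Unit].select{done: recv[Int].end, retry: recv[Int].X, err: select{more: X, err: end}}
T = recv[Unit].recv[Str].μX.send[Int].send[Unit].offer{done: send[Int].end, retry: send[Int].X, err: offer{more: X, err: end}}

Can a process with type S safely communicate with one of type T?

send[Unit] vs recv[Unit]  ✓
  send[Str] vs recv[Str]  ✓
    μX vs μX  ✓ (rec unchanged)
      recv[Int] vs send[Int]  ✓
        recv[Unit] vs send[Unit]  ✓
          select{done,retry,err} vs offer{done,retry,err}  ✓ labels match
            [done]
              recv[Int] vs send[Int]  ✓
                end vs end  ✓
            [retry]
              recv[Int] vs send[Int]  ✓
                X vs X  ✓
            [err]
              select{more,err} vs offer{more,err}  ✓ labels match
                [more]
                  X vs X  ✓
                [err]
                  end vs end  ✓

YES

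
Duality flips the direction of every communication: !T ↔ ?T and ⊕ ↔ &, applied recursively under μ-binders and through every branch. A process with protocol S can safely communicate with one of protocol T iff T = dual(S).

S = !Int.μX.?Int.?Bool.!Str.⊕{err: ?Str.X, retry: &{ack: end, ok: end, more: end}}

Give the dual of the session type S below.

?Int.μX.!Int.!Bool.?Str.&{err: !Str.X, retry: ⊕{ack: end, ok: end, more: end}}

!Int = ?Int
  μX = μX  (binder kept)
    ?Int = !Int
      ?Bool = !Bool
        !Str = ?Str
          ⊕{err,retry} = &{err,retry}  (⊕→&)
            • err:
              ?Str = !Str
                X ↦ X
            • retry:
              &{ack,ok,more} = ⊕{ack,ok,more}  (&→⊕)
                • ack:
                  end ↦ end
                • ok:
                  end ↦ end
                • more:
                  end ↦ end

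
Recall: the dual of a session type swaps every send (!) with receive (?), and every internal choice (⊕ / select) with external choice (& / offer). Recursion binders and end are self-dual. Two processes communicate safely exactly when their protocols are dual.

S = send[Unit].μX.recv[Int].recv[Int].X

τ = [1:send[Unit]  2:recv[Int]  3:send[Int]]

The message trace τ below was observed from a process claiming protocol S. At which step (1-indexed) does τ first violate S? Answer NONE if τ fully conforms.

3

[1] send[Unit]  ✓  cont: μX.…
[2] recv[Int]  ✓  cont: recv[Int].μX.…
[3] got send[Int], protocol expects recv[Int]  ✗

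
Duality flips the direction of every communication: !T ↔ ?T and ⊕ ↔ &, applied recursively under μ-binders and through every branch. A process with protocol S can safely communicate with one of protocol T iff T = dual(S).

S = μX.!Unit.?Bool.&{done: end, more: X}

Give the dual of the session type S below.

μX = μX  (rec unchanged)
  !Unit = ?Unit
    ?Bool = !Bool
      &{done,more} = ⊕{done,more}  (external→internal)
        • done:
          end ↦ end
        • more:
          X ↦ X

μX.?Unit.!Bool.⊕{done: end, more: X}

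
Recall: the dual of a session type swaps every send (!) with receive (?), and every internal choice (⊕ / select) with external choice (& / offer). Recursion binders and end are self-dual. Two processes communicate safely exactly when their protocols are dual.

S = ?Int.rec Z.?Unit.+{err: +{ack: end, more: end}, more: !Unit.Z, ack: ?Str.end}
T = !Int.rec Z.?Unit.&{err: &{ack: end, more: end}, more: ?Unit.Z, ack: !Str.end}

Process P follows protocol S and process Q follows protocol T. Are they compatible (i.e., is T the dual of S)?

NO

?Int vs !Int  ok
  rec Z vs rec Z  ok (binder kept)
    ?Unit vs ?Unit  ✗ same direction on both sides — not dual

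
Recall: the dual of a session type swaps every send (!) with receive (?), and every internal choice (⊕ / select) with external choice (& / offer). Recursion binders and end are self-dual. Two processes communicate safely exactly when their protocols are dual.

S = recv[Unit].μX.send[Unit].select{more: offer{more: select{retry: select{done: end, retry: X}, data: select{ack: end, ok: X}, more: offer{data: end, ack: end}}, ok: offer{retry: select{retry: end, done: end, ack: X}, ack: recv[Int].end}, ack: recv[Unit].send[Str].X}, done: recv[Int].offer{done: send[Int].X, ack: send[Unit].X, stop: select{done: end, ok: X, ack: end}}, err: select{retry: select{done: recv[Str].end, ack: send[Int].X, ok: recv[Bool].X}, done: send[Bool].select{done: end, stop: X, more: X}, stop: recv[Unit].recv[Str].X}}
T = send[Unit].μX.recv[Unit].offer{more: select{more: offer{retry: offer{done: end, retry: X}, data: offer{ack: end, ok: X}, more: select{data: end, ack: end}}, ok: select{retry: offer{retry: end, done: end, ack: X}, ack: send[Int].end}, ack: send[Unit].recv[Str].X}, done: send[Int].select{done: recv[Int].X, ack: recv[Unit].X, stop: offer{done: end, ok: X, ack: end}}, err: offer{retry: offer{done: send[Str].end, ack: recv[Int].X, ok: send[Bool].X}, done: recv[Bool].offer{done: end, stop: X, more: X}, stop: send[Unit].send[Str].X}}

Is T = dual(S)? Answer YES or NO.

YES

recv[Unit] vs send[Unit]  ok
  μX vs μX  ok (μ self-dual)
    send[Unit] vs recv[Unit]  ok
      select{more,done,err} vs offer{more,done,err}  ok same labels
        case more:
          offer{more,ok,ack} vs select{more,ok,ack}  ok same labels
            case more:
              select{retry,data,more} vs offer{retry,data,more}  ok same labels
                case retry:
                  select{done,retry} vs offer{done,retry}  ok same labels
                    case done:
                      end vs end  ok
                    case retry:
                      X vs X  ok
                case data:
                  select{ack,ok} vs offer{ack,ok}  ok same labels
                    case ack:
                      end vs end  ok
                    case ok:
                      X vs X  ok
                case more:
                  offer{data,ack} vs select{data,ack}  ok same labels
                    case data:
                      end vs end  ok
                    case ack:
                      end vs end  ok
            case ok:
              offer{retry,ack} vs select{retry,ack}  ok same labels
                case retry:
                  select{retry,done,ack} vs offer{retry,done,ack}  ok same labels
                    case retry:
                      end vs end  ok
                    case done:
                      end vs end  ok
                    case ack:
                      X vs X  ok
                case ack:
                  recv[Int] vs send[Int]  ok
                    end vs end  ok
            case ack:
              recv[Unit] vs send[Unit]  ok
                send[Str] vs recv[Str]  ok
                  X vs X  ok
        case done:
          recv[Int] vs send[Int]  ok
            offer{done,ack,stop} vs select{done,ack,stop}  ok same labels
              case done:
                send[Int] vs recv[Int]  ok
                  X vs X  ok
              case ack:
                send[Unit] vs recv[Unit]  ok
                  X vs X  ok
              case stop:
                select{done,ok,ack} vs offer{done,ok,ack}  ok same labels
                  case done:
                    end vs end  ok
                  case ok:
                    X vs X  ok
                  case ack:
                    end vs end  ok
        case err:
          select{retry,done,stop} vs offer{retry,done,stop}  ok same labels
            case retry:
              select{done,ack,ok} vs offer{done,ack,ok}  ok same labels
                case done:
                  recv[Str] vs send[Str]  ok
                    end vs end  ok
                case ack:
                  send[Int] vs recv[Int]  ok
                    X vs X  ok
                case ok:
                  recv[Bool] vs send[Bool]  ok
                    X vs X  ok
            case done:
              send[Bool] vs recv[Bool]  ok
                select{done,stop,more} vs offer{done,stop,more}  ok same labels
                  case done:
                    end vs end  ok
                  case stop:
                    X vs X  ok
                  case more:
                    X vs X  ok
            case stop:
              recv[Unit] vs send[Unit]  ok
                recv[Str] vs send[Str]  ok
                  X vs X  ok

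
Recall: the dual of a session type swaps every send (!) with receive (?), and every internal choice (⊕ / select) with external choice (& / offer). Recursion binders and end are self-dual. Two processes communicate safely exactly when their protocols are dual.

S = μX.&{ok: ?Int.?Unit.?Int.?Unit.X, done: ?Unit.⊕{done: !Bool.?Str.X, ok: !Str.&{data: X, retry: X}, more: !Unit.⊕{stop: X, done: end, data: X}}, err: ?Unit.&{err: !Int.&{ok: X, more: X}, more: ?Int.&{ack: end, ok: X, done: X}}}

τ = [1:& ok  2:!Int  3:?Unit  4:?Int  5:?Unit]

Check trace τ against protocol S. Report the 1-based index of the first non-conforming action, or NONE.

step 1: & ok  ✓  residual = ?Int.?Unit.?Int.?Unit.μX.…
step 2: got !Int, protocol expects ?Int  ✗

2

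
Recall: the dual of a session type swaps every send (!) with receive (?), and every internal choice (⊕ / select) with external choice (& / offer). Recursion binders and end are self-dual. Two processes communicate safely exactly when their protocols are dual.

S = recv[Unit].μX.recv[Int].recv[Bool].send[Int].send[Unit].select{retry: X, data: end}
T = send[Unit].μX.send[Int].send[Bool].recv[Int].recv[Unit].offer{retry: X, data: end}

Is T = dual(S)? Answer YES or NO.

recv[Unit] vs send[Unit]  ok
  μX vs μX  ok (binder kept)
    recv[Int] vs send[Int]  ok
      recv[Bool] vs send[Bool]  ok
        send[Int] vs recv[Int]  ok
          send[Unit] vs recv[Unit]  ok
            select{retry,data} vs offer{retry,data}  ok labels match
              [retry]
                X vs X  ok
              [data]
                end vs end  ok

YES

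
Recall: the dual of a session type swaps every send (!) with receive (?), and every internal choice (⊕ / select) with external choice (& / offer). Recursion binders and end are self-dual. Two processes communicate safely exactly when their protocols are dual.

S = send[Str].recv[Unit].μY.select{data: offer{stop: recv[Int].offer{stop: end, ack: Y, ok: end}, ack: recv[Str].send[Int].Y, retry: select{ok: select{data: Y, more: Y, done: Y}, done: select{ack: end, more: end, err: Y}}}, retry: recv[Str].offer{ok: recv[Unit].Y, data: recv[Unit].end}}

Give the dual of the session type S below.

send[Str] = recv[Str]
  recv[Unit] = send[Unit]
    μY = μY  (μ self-dual)
      select{data,retry} = offer{data,retry}  (select→offer)
        • data:
          offer{stop,ack,retry} = select{stop,ack,retry}  (&→⊕)
            • stop:
              recv[Int] = send[Int]
                offer{stop,ack,ok} = select{stop,ack,ok}  (&→⊕)
                  • stop:
                    end ↦ end
                  • ack:
                    Y ↦ Y
                  • ok:
                    end ↦ end
            • ack:
              recv[Str] = send[Str]
                send[Int] = recv[Int]
                  Y ↦ Y
            • retry:
              select{ok,done} = offer{ok,done}  (select→offer)
                • ok:
                  select{data,more,done} = offer{data,more,done}  (select→offer)
                    • data:
                      Y ↦ Y
                    • more:
                      Y ↦ Y
                    • done:
                      Y ↦ Y
                • done:
                  select{ack,more,err} = offer{ack,more,err}  (select→offer)
                    • ack:
                      end ↦ end
                    • more:
                      end ↦ end
                    • err:
                      Y ↦ Y
        • retry:
          recv[Str] = send[Str]
            offer{ok,data} = select{ok,data}  (&→⊕)
              • ok:
                recv[Unit] = send[Unit]
                  Y ↦ Y
              • data:
                recv[Unit] = send[Unit]
                  end ↦ end

recv[Str].send[Unit].μY.offer{data: select{stop: send[Int].select{stop: end, ack: Y, ok: end}, ack: send[Str].recv[Int].Y, retry: offer{ok: offer{data: Y, more: Y, done: Y}, done: offer{ack: end, more: end, err: Y}}}, retry: send[Str].select{ok: send[Unit].Y, data: send[Unit].end}}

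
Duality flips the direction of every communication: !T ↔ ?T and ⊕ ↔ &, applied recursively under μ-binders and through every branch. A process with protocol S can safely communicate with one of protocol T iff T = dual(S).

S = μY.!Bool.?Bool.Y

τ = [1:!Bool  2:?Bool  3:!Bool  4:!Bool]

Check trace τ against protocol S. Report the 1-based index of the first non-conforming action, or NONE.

4

step 1: !Bool  ✓  state: ?Bool.μY.…
step 2: ?Bool  ✓  state: μY.…
step 3: !Bool  ✓  state: ?Bool.μY.…
step 4: got !Bool, protocol expects ?Bool  ✗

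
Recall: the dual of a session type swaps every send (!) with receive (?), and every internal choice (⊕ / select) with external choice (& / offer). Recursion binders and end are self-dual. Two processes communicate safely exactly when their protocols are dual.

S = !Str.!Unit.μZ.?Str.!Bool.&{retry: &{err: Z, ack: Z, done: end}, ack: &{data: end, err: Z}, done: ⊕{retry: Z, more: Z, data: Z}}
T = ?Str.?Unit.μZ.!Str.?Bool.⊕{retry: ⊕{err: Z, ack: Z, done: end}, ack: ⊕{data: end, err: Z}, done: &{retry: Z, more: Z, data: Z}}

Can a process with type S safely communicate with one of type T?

!Str | ?Str  ok
  !Unit | ?Unit  ok
    μZ | μZ  ok (μ self-dual)
      ?Str | !Str  ok
        !Bool | ?Bool  ok
          &{retry,ack,done} | ⊕{retry,ack,done}  ok same labels
            • retry:
              &{err,ack,done} | ⊕{err,ack,done}  ok same labels
                • err:
                  Z | Z  ok
                • ack:
                  Z | Z  ok
                • done:
                  end | end  ok
            • ack:
              &{data,err} | ⊕{data,err}  ok same labels
                • data:
                  end | end  ok
                • err:
                  Z | Z  ok
            • done:
              ⊕{retry,more,data} | &{retry,more,data}  ok same labels
                • retry:
                  Z | Z  ok
                • more:
                  Z | Z  ok
                • data:
                  Z | Z  ok

YES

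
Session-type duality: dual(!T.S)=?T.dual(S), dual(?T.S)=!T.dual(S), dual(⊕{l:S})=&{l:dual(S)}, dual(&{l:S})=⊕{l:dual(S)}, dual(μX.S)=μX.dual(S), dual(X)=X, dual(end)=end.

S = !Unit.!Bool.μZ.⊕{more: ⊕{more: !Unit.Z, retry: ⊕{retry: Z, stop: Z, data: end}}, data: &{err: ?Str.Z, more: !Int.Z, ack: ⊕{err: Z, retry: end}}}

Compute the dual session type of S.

!Unit ↦ ?Unit
  !Bool ↦ ?Bool
    μZ ↦ μZ  (rec unchanged)
      ⊕{more,data} ↦ &{more,data}  (⊕→&)
        [more]
          ⊕{more,retry} ↦ &{more,retry}  (⊕→&)
            [more]
              !Unit ↦ ?Unit
                Z ↦ Z
            [retry]
              ⊕{retry,stop,data} ↦ &{retry,stop,data}  (⊕→&)
                [retry]
                  Z ↦ Z
                [stop]
                  Z ↦ Z
                [data]
                  end ↦ end
        [data]
          &{err,more,ack} ↦ ⊕{err,more,ack}  (external→internal)
            [err]
              ?Str ↦ !Str
                Z ↦ Z
            [more]
              !Int ↦ ?Int
                Z ↦ Z
            [ack]
              ⊕{err,retry} ↦ &{err,retry}  (⊕→&)
                [err]
                  Z ↦ Z
                [retry]
                  end ↦ end

?Unit.?Bool.μZ.&{more: &{more: ?Unit.Z, retry: &{retry: Z, stop: Z, data: end}}, data: ⊕{err: !Str.Z, more: ?Int.Z, ack: &{err: Z, retry: end}}}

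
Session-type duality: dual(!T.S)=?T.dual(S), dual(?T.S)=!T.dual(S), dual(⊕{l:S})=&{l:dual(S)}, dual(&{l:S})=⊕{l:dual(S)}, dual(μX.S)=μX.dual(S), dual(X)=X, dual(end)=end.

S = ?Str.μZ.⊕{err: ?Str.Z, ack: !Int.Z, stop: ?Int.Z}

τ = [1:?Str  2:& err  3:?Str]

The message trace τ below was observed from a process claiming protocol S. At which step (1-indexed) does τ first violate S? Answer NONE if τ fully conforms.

2

step 1: ?Str  ok  now at μZ.…
step 2: got & err, protocol expects ⊕ err or ⊕ ack or ⊕ stop  ✗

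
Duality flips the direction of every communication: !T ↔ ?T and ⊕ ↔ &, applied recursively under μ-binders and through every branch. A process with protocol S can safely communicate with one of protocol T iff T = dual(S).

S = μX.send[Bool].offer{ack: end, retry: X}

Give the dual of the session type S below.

μX = μX  (μ self-dual)
  send[Bool] = recv[Bool]
    offer{ack,retry} = select{ack,retry}  (external→internal)
      [ack]
        end ↦ end
      [retry]
        X ↦ X

μX.recv[Bool].select{ack: end, retry: X}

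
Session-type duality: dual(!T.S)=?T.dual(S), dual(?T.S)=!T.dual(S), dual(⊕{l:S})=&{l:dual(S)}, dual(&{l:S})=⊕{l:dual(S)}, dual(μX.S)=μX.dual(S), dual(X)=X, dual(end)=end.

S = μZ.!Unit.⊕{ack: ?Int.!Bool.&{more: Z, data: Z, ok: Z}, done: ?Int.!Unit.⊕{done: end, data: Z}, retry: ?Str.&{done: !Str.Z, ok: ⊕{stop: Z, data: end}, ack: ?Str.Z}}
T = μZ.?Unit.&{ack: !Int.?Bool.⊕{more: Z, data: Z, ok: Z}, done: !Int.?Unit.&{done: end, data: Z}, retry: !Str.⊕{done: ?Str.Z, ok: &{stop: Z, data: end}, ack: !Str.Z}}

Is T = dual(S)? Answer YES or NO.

μZ vs μZ  ok (binder kept)
  !Unit vs ?Unit  ok
    ⊕{ack,done,retry} vs &{ack,done,retry}  ok same labels
      [ack]
        ?Int vs !Int  ok
          !Bool vs ?Bool  ok
            &{more,data,ok} vs ⊕{more,data,ok}  ok same labels
              [more]
                Z vs Z  ok
              [data]
                Z vs Z  ok
              [ok]
                Z vs Z  ok
      [done]
        ?Int vs !Int  ok
          !Unit vs ?Unit  ok
            ⊕{done,data} vs &{done,data}  ok same labels
              [done]
                end vs end  ok
              [data]
                Z vs Z  ok
      [retry]
        ?Str vs !Str  ok
          &{done,ok,ack} vs ⊕{done,ok,ack}  ok same labels
            [done]
              !Str vs ?Str  ok
                Z vs Z  ok
            [ok]
              ⊕{stop,data} vs &{stop,data}  ok same labels
                [stop]
                  Z vs Z  ok
                [data]
                  end vs end  ok
            [ack]
              ?Str vs !Str  ok
                Z vs Z  ok

YES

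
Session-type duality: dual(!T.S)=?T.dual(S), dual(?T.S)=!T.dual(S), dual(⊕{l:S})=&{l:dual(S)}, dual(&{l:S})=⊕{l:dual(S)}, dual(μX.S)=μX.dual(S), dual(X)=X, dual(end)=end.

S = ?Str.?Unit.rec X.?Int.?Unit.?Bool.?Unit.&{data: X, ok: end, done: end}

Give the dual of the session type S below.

?Str ↦ !Str
  ?Unit ↦ !Unit
    rec X ↦ rec X  (μ self-dual)
      ?Int ↦ !Int
        ?Unit ↦ !Unit
          ?Bool ↦ !Bool
            ?Unit ↦ !Unit
              &{data,ok,done} ↦ +{data,ok,done}  (offer→select)
                • data:
                  X ↦ X
                • ok:
                  end ↦ end
                • done:
                  end ↦ end

!Str.!Unit.rec X.!Int.!Unit.!Bool.!Unit.+{data: X, ok: end, done: end}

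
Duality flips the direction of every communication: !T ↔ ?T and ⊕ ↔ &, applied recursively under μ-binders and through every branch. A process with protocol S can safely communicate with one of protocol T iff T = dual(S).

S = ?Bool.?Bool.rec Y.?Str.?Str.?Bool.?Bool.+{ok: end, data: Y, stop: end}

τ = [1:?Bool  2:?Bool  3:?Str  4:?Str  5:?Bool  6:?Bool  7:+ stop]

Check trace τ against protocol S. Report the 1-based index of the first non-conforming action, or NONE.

NONE

step 1: ?Bool  ok  now at ?Bool.rec Y.…
step 2: ?Bool  ok  now at rec Y.…
step 3: ?Str  ok  now at ?Str.?Bool.?Bool.+{ok: end, data: rec Y.…, stop: end}
step 4: ?Str  ok  now at ?Bool.?Bool.+{ok: end, data: rec Y.…, stop: end}
step 5: ?Bool  ok  now at ?Bool.+{ok: end, data: rec Y.…, stop: end}
step 6: ?Bool  ok  now at +{ok: end, data: rec Y.…, stop: end}
step 7: + stop  ok  now at end
τ conforms to S (length 7)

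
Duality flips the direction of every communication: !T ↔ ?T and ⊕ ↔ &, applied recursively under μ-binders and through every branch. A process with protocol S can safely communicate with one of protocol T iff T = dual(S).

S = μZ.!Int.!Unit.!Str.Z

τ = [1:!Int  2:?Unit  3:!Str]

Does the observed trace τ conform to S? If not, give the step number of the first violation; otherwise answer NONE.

2

@1 !Int  match  residual = !Unit.!Str.μZ.…
@2 got ?Unit, protocol expects !Unit  ✗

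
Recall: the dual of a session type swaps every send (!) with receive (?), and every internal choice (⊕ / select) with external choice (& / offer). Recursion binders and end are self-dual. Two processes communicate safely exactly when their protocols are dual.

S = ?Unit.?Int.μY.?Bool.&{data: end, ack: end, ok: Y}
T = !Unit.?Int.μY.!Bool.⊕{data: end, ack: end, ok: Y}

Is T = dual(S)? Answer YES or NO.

?Unit | !Unit  ok
  ?Int | ?Int  ✗ same direction on both sides — not dual

NO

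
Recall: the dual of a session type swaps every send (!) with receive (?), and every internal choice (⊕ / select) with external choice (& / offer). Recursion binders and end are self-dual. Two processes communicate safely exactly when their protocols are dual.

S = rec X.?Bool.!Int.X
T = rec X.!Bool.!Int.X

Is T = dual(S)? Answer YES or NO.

rec X ‖ rec X  ✓ (binder kept)
  ?Bool ‖ !Bool  ✓
    !Int ‖ !Int  ✗ same direction on both sides — not dual

NO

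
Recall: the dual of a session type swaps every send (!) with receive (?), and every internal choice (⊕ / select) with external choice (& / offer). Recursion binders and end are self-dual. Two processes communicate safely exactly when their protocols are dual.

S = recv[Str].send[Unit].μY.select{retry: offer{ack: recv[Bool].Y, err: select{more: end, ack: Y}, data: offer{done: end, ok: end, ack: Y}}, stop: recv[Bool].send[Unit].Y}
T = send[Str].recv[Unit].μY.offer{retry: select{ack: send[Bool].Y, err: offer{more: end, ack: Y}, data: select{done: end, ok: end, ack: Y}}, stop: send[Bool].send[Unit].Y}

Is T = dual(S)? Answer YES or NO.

NO

recv[Str] vs send[Str]  ✓
  send[Unit] vs recv[Unit]  ✓
    μY vs μY  ✓ (rec unchanged)
      select{retry,stop} vs offer{retry,stop}  ✓ label sets agree
        [retry]
          offer{ack,err,data} vs select{ack,err,data}  ✓ label sets agree
            [ack]
              recv[Bool] vs send[Bool]  ✓
                Y vs Y  ✓
            [err]
              select{more,ack} vs offer{more,ack}  ✓ label sets agree
                [more]
                  end vs end  ✓
                [ack]
                  Y vs Y  ✓
            [data]
              offer{done,ok,ack} vs select{done,ok,ack}  ✓ label sets agree
                [done]
                  end vs end  ✓
                [ok]
                  end vs end  ✓
                [ack]
                  Y vs Y  ✓
        [stop]
          recv[Bool] vs send[Bool]  ✓
            send[Unit] vs send[Unit]  ✗ same direction on both sides — not dual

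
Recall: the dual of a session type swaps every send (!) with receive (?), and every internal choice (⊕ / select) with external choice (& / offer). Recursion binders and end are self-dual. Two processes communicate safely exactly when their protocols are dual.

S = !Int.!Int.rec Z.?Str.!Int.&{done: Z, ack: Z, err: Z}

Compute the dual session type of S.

?Int.?Int.rec Z.!Str.?Int.+{done: Z, ack: Z, err: Z}

!Int ↦ ?Int
  !Int ↦ ?Int
    rec Z ↦ rec Z  (rec unchanged)
      ?Str ↦ !Str
        !Int ↦ ?Int
          &{done,ack,err} ↦ +{done,ack,err}  (offer→select)
            case done:
              dual(Z) = Z
            case ack:
              dual(Z) = Z
            case err:
              dual(Z) = Z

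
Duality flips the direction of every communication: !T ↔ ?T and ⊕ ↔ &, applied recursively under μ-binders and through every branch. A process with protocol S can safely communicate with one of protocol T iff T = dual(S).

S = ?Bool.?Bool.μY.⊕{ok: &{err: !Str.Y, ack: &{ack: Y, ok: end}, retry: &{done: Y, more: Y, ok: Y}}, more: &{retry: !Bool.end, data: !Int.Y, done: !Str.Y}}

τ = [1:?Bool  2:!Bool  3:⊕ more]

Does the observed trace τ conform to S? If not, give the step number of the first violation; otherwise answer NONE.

[1] ?Bool  match  state: ?Bool.μY.…
[2] got !Bool, protocol expects ?Bool  ✗

2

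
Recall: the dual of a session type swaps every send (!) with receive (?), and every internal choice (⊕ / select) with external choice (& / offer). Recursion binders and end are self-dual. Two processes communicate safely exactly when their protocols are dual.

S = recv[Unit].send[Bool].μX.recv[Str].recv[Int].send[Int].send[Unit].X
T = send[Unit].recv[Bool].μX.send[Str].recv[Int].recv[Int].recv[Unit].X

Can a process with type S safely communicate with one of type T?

NO

recv[Unit] ‖ send[Unit]  match
  send[Bool] ‖ recv[Bool]  match
    μX ‖ μX  match (rec unchanged)
      recv[Str] ‖ send[Str]  match
        recv[Int] ‖ recv[Int]  ✗ same direction on both sides — not dual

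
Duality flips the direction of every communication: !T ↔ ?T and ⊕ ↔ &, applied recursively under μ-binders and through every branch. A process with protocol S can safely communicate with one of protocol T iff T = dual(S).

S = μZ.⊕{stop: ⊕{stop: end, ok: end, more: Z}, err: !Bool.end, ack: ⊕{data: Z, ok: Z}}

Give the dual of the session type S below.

μZ → μZ  (binder kept)
  ⊕{stop,err,ack} → &{stop,err,ack}  (select→offer)
    case stop:
      ⊕{stop,ok,more} → &{stop,ok,more}  (select→offer)
        case stop:
          end self-dual
        case ok:
          end self-dual
        case more:
          Z self-dual
    case err:
      !Bool → ?Bool
        end self-dual
    case ack:
      ⊕{data,ok} → &{data,ok}  (select→offer)
        case data:
          Z self-dual
        case ok:
          Z self-dual

μZ.&{stop: &{stop: end, ok: end, more: Z}, err: ?Bool.end, ack: &{data: Z, ok: Z}}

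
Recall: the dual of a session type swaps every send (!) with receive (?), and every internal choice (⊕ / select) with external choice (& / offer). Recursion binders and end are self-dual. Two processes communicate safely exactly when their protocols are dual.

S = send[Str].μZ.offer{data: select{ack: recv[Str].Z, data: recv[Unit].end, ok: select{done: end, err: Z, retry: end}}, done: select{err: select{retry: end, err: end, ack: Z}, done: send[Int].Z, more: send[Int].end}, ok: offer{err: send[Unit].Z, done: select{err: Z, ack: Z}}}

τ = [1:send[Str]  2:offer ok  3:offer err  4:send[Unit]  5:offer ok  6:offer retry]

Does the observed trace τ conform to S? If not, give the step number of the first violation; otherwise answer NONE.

[1] send[Str]  match  now at μZ.…
[2] offer ok  match  now at offer{err: send[Unit].μZ.…, done: select{err: μZ.…, ack: μZ.…}}
[3] offer err  match  now at send[Unit].μZ.…
[4] send[Unit]  match  now at μZ.…
[5] offer ok  match  now at offer{err: send[Unit].μZ.…, done: select{err: μZ.…, ack: μZ.…}}
[6] got offer retry, protocol expects offer err or offer done  ✗

6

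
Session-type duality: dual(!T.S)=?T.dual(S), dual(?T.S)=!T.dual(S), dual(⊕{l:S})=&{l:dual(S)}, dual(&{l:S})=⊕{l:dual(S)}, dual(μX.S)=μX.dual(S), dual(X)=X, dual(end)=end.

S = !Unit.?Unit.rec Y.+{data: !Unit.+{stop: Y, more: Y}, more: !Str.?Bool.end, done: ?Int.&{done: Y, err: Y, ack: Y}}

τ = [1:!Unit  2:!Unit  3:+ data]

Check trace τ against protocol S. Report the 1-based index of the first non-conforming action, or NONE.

2

[1] !Unit  ok  state: ?Unit.rec Y.…
[2] got !Unit, protocol expects ?Unit  ✗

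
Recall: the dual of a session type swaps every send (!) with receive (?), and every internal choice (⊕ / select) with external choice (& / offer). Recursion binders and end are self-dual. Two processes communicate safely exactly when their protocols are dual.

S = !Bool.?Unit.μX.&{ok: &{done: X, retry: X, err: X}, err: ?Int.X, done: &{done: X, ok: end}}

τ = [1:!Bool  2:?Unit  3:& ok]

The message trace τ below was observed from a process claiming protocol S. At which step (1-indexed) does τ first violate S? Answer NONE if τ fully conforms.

[1] !Bool  match  cont: ?Unit.μX.…
[2] ?Unit  match  cont: μX.…
[3] & ok  match  cont: &{done: μX.…, retry: μX.…, err: μX.…}
τ conforms to S (length 3)

NONE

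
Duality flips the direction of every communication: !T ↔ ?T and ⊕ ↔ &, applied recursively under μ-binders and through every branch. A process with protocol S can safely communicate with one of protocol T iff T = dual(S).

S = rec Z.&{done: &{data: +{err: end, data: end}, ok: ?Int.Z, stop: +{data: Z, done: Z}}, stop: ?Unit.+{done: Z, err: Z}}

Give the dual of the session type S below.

rec Z → rec Z  (μ self-dual)
  &{done,stop} → +{done,stop}  (offer→select)
    case done:
      &{data,ok,stop} → +{data,ok,stop}  (offer→select)
        case data:
          +{err,data} → &{err,data}  (⊕→&)
            case err:
              end self-dual
            case data:
              end self-dual
        case ok:
          ?Int → !Int
            Z self-dual
        case stop:
          +{data,done} → &{data,done}  (⊕→&)
            case data:
              Z self-dual
            case done:
              Z self-dual
    case stop:
      ?Unit → !Unit
        +{done,err} → &{done,err}  (⊕→&)
          case done:
            Z self-dual
          case err:
            Z self-dual

rec Z.+{done: +{data: &{err: end, data: end}, ok: !Int.Z, stop: &{data: Z, done: Z}}, stop: !Unit.&{done: Z, err: Z}}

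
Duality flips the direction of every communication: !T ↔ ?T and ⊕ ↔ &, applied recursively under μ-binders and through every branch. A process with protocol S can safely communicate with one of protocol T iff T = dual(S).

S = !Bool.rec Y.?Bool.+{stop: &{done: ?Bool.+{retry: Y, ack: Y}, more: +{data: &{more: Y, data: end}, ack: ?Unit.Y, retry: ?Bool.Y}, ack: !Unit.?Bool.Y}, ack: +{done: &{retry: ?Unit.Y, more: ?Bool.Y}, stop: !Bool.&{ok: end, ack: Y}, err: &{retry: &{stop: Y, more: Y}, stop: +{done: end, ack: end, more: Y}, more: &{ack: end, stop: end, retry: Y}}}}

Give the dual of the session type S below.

!Bool = ?Bool
  rec Y = rec Y  (rec unchanged)
    ?Bool = !Bool
      +{stop,ack} = &{stop,ack}  (⊕→&)
        case stop:
          &{done,more,ack} = +{done,more,ack}  (offer→select)
            case done:
              ?Bool = !Bool
                +{retry,ack} = &{retry,ack}  (⊕→&)
                  case retry:
                    dual(Y) = Y
                  case ack:
                    dual(Y) = Y
            case more:
              +{data,ack,retry} = &{data,ack,retry}  (⊕→&)
                case data:
                  &{more,data} = +{more,data}  (offer→select)
                    case more:
                      dual(Y) = Y
                    case data:
                      dual(end) = end
                case ack:
                  ?Unit = !Unit
                    dual(Y) = Y
                case retry:
                  ?Bool = !Bool
                    dual(Y) = Y
            case ack:
              !Unit = ?Unit
                ?Bool = !Bool
                  dual(Y) = Y
        case ack:
          +{done,stop,err} = &{done,stop,err}  (⊕→&)
            case done:
              &{retry,more} = +{retry,more}  (offer→select)
                case retry:
                  ?Unit = !Unit
                    dual(Y) = Y
                case more:
                  ?Bool = !Bool
                    dual(Y) = Y
            case stop:
              !Bool = ?Bool
                &{ok,ack} = +{ok,ack}  (offer→select)
                  case ok:
                    dual(end) = end
                  case ack:
                    dual(Y) = Y
            case err:
              &{retry,stop,more} = +{retry,stop,more}  (offer→select)
                case retry:
                  &{stop,more} = +{stop,more}  (offer→select)
                    case stop:
                      dual(Y) = Y
                    case more:
                      dual(Y) = Y
                case stop:
                  +{done,ack,more} = &{done,ack,more}  (⊕→&)
                    case done:
                      dual(end) = end
                    case ack:
                      dual(end) = end
                    case more:
                      dual(Y) = Y
                case more:
                  &{ack,stop,retry} = +{ack,stop,retry}  (offer→select)
                    case ack:
                      dual(end) = end
                    case stop:
                      dual(end) = end
                    case retry:
                      dual(Y) = Y

?Bool.rec Y.!Bool.&{stop: +{done: !Bool.&{retry: Y, ack: Y}, more: &{data: +{more: Y, data: end}, ack: !Unit.Y, retry: !Bool.Y}, ack: ?Unit.!Bool.Y}, ack: &{done: +{retry: !Unit.Y, more: !Bool.Y}, stop: ?Bool.+{ok: end, ack: Y}, err: +{retry: +{stop: Y, more: Y}, stop: &{done: end, ack: end, more: Y}, more: +{ack: end, stop: end, retry: Y}}}}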